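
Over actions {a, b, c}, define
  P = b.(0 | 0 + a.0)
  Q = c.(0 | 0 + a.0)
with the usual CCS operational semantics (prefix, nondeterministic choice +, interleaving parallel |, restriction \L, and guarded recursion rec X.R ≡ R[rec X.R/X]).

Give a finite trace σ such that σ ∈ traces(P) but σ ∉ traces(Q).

LTS(P): 3 reachable states
  s0 = b.(0 | 0 + a.0) has moves ··b··> s1
  s1 = 0 | 0 + a.0 has moves ··a··> s2
  s2 = 0 has moves (no moves)
LTS(Q): 3 reachable states
  t0 = c.(0 | 0 + a.0) has moves ··c··> t1
  t1 = 0 | 0 + a.0 has moves ··a··> t2
  t2 = 0 has moves (no moves)
Trace ⟨b⟩ through P, begin at {s0}:
  step 1 (b): {s1}
  P completes σ.
Trace ⟨b⟩ through Q, begin at {t0}:
  step 1 (b): no successor for Q

b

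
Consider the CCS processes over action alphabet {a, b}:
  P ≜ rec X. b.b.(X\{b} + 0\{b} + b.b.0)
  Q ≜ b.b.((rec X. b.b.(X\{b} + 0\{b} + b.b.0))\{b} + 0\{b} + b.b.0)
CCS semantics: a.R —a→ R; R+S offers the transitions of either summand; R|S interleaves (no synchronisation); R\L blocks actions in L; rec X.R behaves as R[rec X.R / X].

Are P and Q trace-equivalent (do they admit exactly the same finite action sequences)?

traces(P) = traces(Q)

Reachable graph of P (5 states):
  m0 = rec X. b.b.(X\{b} + 0\{b} + b.b.0) ⊢ --b--▸ m1
  m1 = b.((rec X. b.b.(X\{b} + 0\{b} + b.b.0))\{b} + 0\{b} + b.b.0) ⊢ --b--▸ m2
  m2 = (rec X. b.b.(X\{b} + 0\{b} + b.b.0))\{b} + 0\{b} + b.b.0 ⊢ --b--▸ m3
  m3 = b.0 ⊢ --b--▸ m4
  m4 = 0 ⊢ ∅
Reachable graph of Q (5 states):
  n0 = b.b.((rec X. b.b.(X\{b} + 0\{b} + b.b.0))\{b} + 0\{b} + b.b.0) ⊢ --b--▸ n1
  n1 = b.((rec X. b.b.(X\{b} + 0\{b} + b.b.0))\{b} + 0\{b} + b.b.0) ⊢ --b--▸ n2
  n2 = (rec X. b.b.(X\{b} + 0\{b} + b.b.0))\{b} + 0\{b} + b.b.0 ⊢ --b--▸ n3
  n3 = b.0 ⊢ --b--▸ n4
  n4 = 0 ⊢ ∅
Coarsest stable partition (strong bisimilarity classes):
  B0 = {m0, n0}
  B1 = {m1, n1}
  B2 = {m2, n2}
  B3 = {m3, n3}
  B4 = {m4, n4}
m0 ∈ B0, n0 ∈ B0 → same block
Bisimilar ⇒ trace-equivalent.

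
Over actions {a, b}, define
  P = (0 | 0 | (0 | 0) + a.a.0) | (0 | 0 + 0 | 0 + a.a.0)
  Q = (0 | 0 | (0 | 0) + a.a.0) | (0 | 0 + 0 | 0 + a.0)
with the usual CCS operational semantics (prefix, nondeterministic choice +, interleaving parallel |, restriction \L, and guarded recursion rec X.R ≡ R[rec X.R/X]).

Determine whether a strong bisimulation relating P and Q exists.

P ≁ Q

P's transition system — 9 states:
  m0 = (0 | 0 | (0 | 0) + a.a.0) | (0 | 0 + 0 | 0 + a.a.0) has moves =a=> m1, =a=> m2
  m1 = (0 | 0 | (0 | 0) + a.a.0) | a.0 has moves =a=> m3, =a=> m4
  m2 = a.0 | (0 | 0 + 0 | 0 + a.a.0) has moves =a=> m4, =a=> m5
  m3 = (0 | 0 | (0 | 0) + a.a.0) | 0 has moves =a=> m6
  m4 = a.0 | a.0 has moves =a=> m6, =a=> m7
  m5 = 0 | (0 | 0 + 0 | 0 + a.a.0) has moves =a=> m7
  m6 = a.0 | 0 has moves =a=> m8
  m7 = 0 | a.0 has moves =a=> m8
  m8 = 0 | 0 has moves ∅
Q's transition system — 6 states:
  n0 = (0 | 0 | (0 | 0) + a.a.0) | (0 | 0 + 0 | 0 + a.0) has moves =a=> n1, =a=> n2
  n1 = (0 | 0 | (0 | 0) + a.a.0) | 0 has moves =a=> n3
  n2 = a.0 | (0 | 0 + 0 | 0 + a.0) has moves =a=> n3, =a=> n4
  n3 = a.0 | 0 has moves =a=> n5
  n4 = 0 | (0 | 0 + 0 | 0 + a.0) has moves =a=> n5
  n5 = 0 | 0 has moves ∅
Bisimilarity quotient blocks:
  B0 = {m0}
  B1 = {m1, m2, n0}
  B2 = {m3, m4, m5, n1, n2}
  B3 = {m6, m7, n3, n4}
  B4 = {m8, n5}
m0 ∈ B0, n0 ∈ B1 → different blocks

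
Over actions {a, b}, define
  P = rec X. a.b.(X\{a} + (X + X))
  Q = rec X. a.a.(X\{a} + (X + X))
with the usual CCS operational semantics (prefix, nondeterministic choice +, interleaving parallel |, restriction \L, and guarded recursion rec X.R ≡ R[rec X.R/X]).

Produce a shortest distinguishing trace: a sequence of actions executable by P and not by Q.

ab

P's transition system — 3 states:
  u0 = rec X. a.b.(X\{a} + (X + X)) → =a=> u1
  u1 = b.((rec X. a.b.(X\{a} + (X + X)))\{a} + ((rec X. a.b.(X\{a} + (X + X))) + (rec X. a.b.(X\{a} + (X + X))))) → =b=> u2
  u2 = (rec X. a.b.(X\{a} + (X + X)))\{a} + ((rec X. a.b.(X\{a} + (X + X))) + (rec X. a.b.(X\{a} + (X + X)))) → =a=> u1
Q's transition system — 3 states:
  v0 = rec X. a.a.(X\{a} + (X + X)) → =a=> v1
  v1 = a.((rec X. a.a.(X\{a} + (X + X)))\{a} + ((rec X. a.a.(X\{a} + (X + X))) + (rec X. a.a.(X\{a} + (X + X))))) → =a=> v2
  v2 = (rec X. a.a.(X\{a} + (X + X)))\{a} + ((rec X. a.a.(X\{a} + (X + X))) + (rec X. a.a.(X\{a} + (X + X)))) → =a=> v1
Trace ⟨ab⟩ through P, begin at {u0}:
  after a @ step 1: {u1}
  after b @ step 2: {u2}
  P completes σ.
Trace ⟨ab⟩ through Q, begin at {v0}:
  after a @ step 1: {v1}
  after b @ step 2: no successor for Q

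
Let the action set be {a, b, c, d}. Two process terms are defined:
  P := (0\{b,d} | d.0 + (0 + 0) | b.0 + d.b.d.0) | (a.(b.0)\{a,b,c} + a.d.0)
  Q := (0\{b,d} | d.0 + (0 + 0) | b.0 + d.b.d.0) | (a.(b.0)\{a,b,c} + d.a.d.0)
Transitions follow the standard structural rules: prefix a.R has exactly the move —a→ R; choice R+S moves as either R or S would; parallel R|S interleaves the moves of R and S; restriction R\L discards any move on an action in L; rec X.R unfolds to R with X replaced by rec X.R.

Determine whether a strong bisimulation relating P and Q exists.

NO

LTS(P): 24 reachable states
  m0 = (0\{b,d} | d.0 + (0 + 0) | b.0 + d.b.d.0) | (a.(b.0)\{a,b,c} + a.d.0) ⊢ -a-> m1, -a-> m2, -b-> m3, -d-> m4, -d-> m5
  m1 = (0\{b,d} | d.0 + (0 + 0) | b.0 + d.b.d.0) | (b.0)\{a,b,c} ⊢ -b-> m6, -d-> m7, -d-> m8
  m2 = (0\{b,d} | d.0 + (0 + 0) | b.0 + d.b.d.0) | d.0 ⊢ -b-> m9, -d-> m10, -d-> m11, -d-> m12
  m3 = (0 + 0) | 0 | (a.(b.0)\{a,b,c} + a.d.0) ⊢ -a-> m6, -a-> m9
  m4 = 0\{b,d} | 0 | (a.(b.0)\{a,b,c} + a.d.0) ⊢ -a-> m11, -a-> m7
  m5 = b.d.0 | (a.(b.0)\{a,b,c} + a.d.0) ⊢ -a-> m12, -a-> m8, -b-> m13
  m6 = (0 + 0) | 0 | (b.0)\{a,b,c} ⊢ deadlocked
  m7 = 0\{b,d} | 0 | (b.0)\{a,b,c} ⊢ deadlocked
  m8 = b.d.0 | (b.0)\{a,b,c} ⊢ -b-> m14
  m9 = (0 + 0) | 0 | d.0 ⊢ -d-> m15
  m10 = (0\{b,d} | d.0 + (0 + 0) | b.0 + d.b.d.0) | 0 ⊢ -b-> m15, -d-> m16, -d-> m17
  m11 = 0\{b,d} | 0 | d.0 ⊢ -d-> m16
  m12 = b.d.0 | d.0 ⊢ -b-> m18, -d-> m17
  m13 = d.0 | (a.(b.0)\{a,b,c} + a.d.0) ⊢ -a-> m14, -a-> m18, -d-> m19
  m14 = d.0 | (b.0)\{a,b,c} ⊢ -d-> m20
  m15 = (0 + 0) | 0 | 0 ⊢ deadlocked
  m16 = 0\{b,d} | 0 | 0 ⊢ deadlocked
  m17 = b.d.0 | 0 ⊢ -b-> m21
  m18 = d.0 | d.0 ⊢ -d-> m21, -d-> m22
  m19 = 0 | (a.(b.0)\{a,b,c} + a.d.0) ⊢ -a-> m20, -a-> m22
  m20 = 0 | (b.0)\{a,b,c} ⊢ deadlocked
  m21 = d.0 | 0 ⊢ -d-> m23
  m22 = 0 | d.0 ⊢ -d-> m23
  m23 = 0 | 0 ⊢ deadlocked
LTS(Q): 30 reachable states
  n0 = (0\{b,d} | d.0 + (0 + 0) | b.0 + d.b.d.0) | (a.(b.0)\{a,b,c} + d.a.d.0) ⊢ -a-> n1, -b-> n2, -d-> n3, -d-> n4, -d-> n5
  n1 = (0\{b,d} | d.0 + (0 + 0) | b.0 + d.b.d.0) | (b.0)\{a,b,c} ⊢ -b-> n6, -d-> n7, -d-> n8
  n2 = (0 + 0) | 0 | (a.(b.0)\{a,b,c} + d.a.d.0) ⊢ -a-> n6, -d-> n9
  n3 = (0\{b,d} | d.0 + (0 + 0) | b.0 + d.b.d.0) | a.d.0 ⊢ -a-> n10, -b-> n9, -d-> n11, -d-> n12
  n4 = 0\{b,d} | 0 | (a.(b.0)\{a,b,c} + d.a.d.0) ⊢ -a-> n7, -d-> n11
  n5 = b.d.0 | (a.(b.0)\{a,b,c} + d.a.d.0) ⊢ -a-> n8, -b-> n13, -d-> n12
  n6 = (0 + 0) | 0 | (b.0)\{a,b,c} ⊢ deadlocked
  n7 = 0\{b,d} | 0 | (b.0)\{a,b,c} ⊢ deadlocked
  n8 = b.d.0 | (b.0)\{a,b,c} ⊢ -b-> n14
  n9 = (0 + 0) | 0 | a.d.0 ⊢ -a-> n15
  n10 = (0\{b,d} | d.0 + (0 + 0) | b.0 + d.b.d.0) | d.0 ⊢ -b-> n15, -d-> n16, -d-> n17, -d-> n18
  n11 = 0\{b,d} | 0 | a.d.0 ⊢ -a-> n17
  n12 = b.d.0 | a.d.0 ⊢ -a-> n18, -b-> n19
  n13 = d.0 | (a.(b.0)\{a,b,c} + d.a.d.0) ⊢ -a-> n14, -d-> n19, -d-> n20
  n14 = d.0 | (b.0)\{a,b,c} ⊢ -d-> n21
  n15 = (0 + 0) | 0 | d.0 ⊢ -d-> n22
  n16 = (0\{b,d} | d.0 + (0 + 0) | b.0 + d.b.d.0) | 0 ⊢ -b-> n22, -d-> n23, -d-> n24
  n17 = 0\{b,d} | 0 | d.0 ⊢ -d-> n23
  n18 = b.d.0 | d.0 ⊢ -b-> n25, -d-> n24
  n19 = d.0 | a.d.0 ⊢ -a-> n25, -d-> n26
  n20 = 0 | (a.(b.0)\{a,b,c} + d.a.d.0) ⊢ -a-> n21, -d-> n26
  n21 = 0 | (b.0)\{a,b,c} ⊢ deadlocked
  n22 = (0 + 0) | 0 | 0 ⊢ deadlocked
  n23 = 0\{b,d} | 0 | 0 ⊢ deadlocked
  n24 = b.d.0 | 0 ⊢ -b-> n27
  n25 = d.0 | d.0 ⊢ -d-> n27, -d-> n28
  n26 = 0 | a.d.0 ⊢ -a-> n28
  n27 = d.0 | 0 ⊢ -d-> n29
  n28 = 0 | d.0 ⊢ -d-> n29
  n29 = 0 | 0 ⊢ deadlocked
Coarsest stable partition (strong bisimilarity classes):
  B0 = {m0}
  B1 = {m19, m3, m4}
  B2 = {m15, m16, m20, m23, m6, m7, n21, n22, n23, n29, n6, n7}
  B3 = {m11, m14, m21, m22, m9, n14, n15, n17, n27, n28}
  B4 = {m1, m10, n1, n16}
  B5 = {m17, m8, n24, n8}
  B6 = {m2, n10}
  B7 = {m12, n18}
  B8 = {m18, n25}
  B9 = {m5}
  B10 = {m13}
  B11 = {n0}
  B12 = {n2, n20, n4}
  B13 = {n11, n26, n9}
  B14 = {n3}
  B15 = {n12}
  B16 = {n19}
  B17 = {n5}
  B18 = {n13}
m0 ∈ B0, n0 ∈ B11 → different blocks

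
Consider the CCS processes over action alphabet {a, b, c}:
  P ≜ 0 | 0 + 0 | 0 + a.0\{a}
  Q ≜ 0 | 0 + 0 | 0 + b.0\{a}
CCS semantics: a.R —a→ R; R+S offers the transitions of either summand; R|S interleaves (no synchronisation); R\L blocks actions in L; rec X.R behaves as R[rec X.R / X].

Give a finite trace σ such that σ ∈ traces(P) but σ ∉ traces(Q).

LTS(P): 2 reachable states
  u0 = 0 | 0 + 0 | 0 + a.0\{a} | -a-> u1
  u1 = 0\{a} | ∅
LTS(Q): 2 reachable states
  v0 = 0 | 0 + 0 | 0 + b.0\{a} | -b-> v1
  v1 = 0\{a} | ∅
Run σ = ⟨a⟩ on P: start {u0}
  after a @ step 1: {u1}
  ✓ P
Run σ = ⟨a⟩ on Q: start {v0}
  after a @ step 1: ∅  — Q cannot continue

a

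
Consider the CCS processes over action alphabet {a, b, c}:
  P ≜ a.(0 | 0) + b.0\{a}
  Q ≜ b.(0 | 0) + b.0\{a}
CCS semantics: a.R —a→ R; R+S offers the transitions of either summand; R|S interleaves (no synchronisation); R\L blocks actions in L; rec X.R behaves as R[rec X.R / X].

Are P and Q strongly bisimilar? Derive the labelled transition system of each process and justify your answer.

Reachable graph of P (3 states):
  p0 = a.(0 | 0) + b.0\{a} :: --a--▸ p1, --b--▸ p2
  p1 = 0 | 0 :: (no moves)
  p2 = 0\{a} :: (no moves)
Reachable graph of Q (3 states):
  q0 = b.(0 | 0) + b.0\{a} :: --b--▸ q1, --b--▸ q2
  q1 = 0 | 0 :: (no moves)
  q2 = 0\{a} :: (no moves)
Partition-refinement fixed point:
  B0 = {p0}
  B1 = {p1, p2, q1, q2}
  B2 = {q0}
p0 ∈ B0, q0 ∈ B2 → different blocks

P ≁ Q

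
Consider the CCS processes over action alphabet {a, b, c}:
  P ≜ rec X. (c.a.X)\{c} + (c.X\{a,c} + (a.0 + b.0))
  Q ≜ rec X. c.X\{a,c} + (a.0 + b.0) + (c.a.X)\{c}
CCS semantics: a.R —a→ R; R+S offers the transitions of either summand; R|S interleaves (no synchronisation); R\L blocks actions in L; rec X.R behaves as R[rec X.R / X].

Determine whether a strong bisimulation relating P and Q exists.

P's transition system — 4 states:
  s0 = rec X. (c.a.X)\{c} + (c.X\{a,c} + (a.0 + b.0)) → =a=> s1, =b=> s1, =c=> s2
  s1 = 0 → stopped
  s2 = (rec X. (c.a.X)\{c} + (c.X\{a,c} + (a.0 + b.0)))\{a,c} → =b=> s3
  s3 = 0\{a,c} → stopped
Q's transition system — 4 states:
  t0 = rec X. c.X\{a,c} + (a.0 + b.0) + (c.a.X)\{c} → =a=> t1, =b=> t1, =c=> t2
  t1 = 0 → stopped
  t2 = (rec X. c.X\{a,c} + (a.0 + b.0) + (c.a.X)\{c})\{a,c} → =b=> t3
  t3 = 0\{a,c} → stopped
Bisimilarity quotient blocks:
  B0 = {s0, t0}
  B1 = {s1, s3, t1, t3}
  B2 = {s2, t2}
s0 ∈ B0, t0 ∈ B0 → same block

P ~ Q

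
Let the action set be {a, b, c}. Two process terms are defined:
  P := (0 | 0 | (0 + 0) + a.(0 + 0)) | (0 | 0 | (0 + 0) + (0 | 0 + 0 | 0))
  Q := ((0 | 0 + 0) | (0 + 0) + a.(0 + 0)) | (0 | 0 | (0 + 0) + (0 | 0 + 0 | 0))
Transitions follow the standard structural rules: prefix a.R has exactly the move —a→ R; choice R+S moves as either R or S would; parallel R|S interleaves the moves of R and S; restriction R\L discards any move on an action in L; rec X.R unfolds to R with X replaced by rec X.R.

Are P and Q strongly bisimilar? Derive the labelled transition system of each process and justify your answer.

bisimilar

Reachable graph of P (2 states):
  s0 = (0 | 0 | (0 + 0) + a.(0 + 0)) | (0 | 0 | (0 + 0) + (0 | 0 + 0 | 0)) :: —a→ s1
  s1 = (0 + 0) | (0 | 0 | (0 + 0) + (0 | 0 + 0 | 0)) :: ∅
Reachable graph of Q (2 states):
  t0 = ((0 | 0 + 0) | (0 + 0) + a.(0 + 0)) | (0 | 0 | (0 + 0) + (0 | 0 + 0 | 0)) :: —a→ t1
  t1 = (0 + 0) | (0 | 0 | (0 + 0) + (0 | 0 + 0 | 0)) :: ∅
Coarsest stable partition (strong bisimilarity classes):
  B0 = {s0, t0}
  B1 = {s1, t1}
s0 ∈ B0, t0 ∈ B0 → same block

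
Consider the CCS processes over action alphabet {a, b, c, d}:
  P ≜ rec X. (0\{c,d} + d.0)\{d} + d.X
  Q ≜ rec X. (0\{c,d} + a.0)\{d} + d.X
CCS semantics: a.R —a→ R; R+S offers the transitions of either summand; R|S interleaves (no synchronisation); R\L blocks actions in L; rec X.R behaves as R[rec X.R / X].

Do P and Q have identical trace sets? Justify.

traces(P) ≠ traces(Q) — witness ⟨a⟩

Reachable graph of P (1 states):
  m0 = rec X. (0\{c,d} + d.0)\{d} + d.X | ··d··> m0
Reachable graph of Q (2 states):
  n0 = rec X. (0\{c,d} + a.0)\{d} + d.X | ··a··> n1, ··d··> n0
  n1 = 0\{d} | deadlocked
Run σ = ⟨a⟩ on Q: start {n0}
  after a @ step 1: {n1}
  ✓ Q
Run σ = ⟨a⟩ on P: start {m0}
  after a @ step 1: ∅  — P cannot continue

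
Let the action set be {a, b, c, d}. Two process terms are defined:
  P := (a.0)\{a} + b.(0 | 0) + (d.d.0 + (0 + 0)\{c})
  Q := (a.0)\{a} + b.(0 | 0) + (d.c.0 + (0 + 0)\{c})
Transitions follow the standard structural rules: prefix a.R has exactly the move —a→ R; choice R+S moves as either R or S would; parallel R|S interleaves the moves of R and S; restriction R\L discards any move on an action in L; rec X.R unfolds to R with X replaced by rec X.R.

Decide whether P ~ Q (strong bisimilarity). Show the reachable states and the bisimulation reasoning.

NO

P's transition system — 4 states:
  m0 = (a.0)\{a} + b.(0 | 0) + (d.d.0 + (0 + 0)\{c}) | —b→ m1, —d→ m2
  m1 = 0 | 0 | ∅
  m2 = d.0 | —d→ m3
  m3 = 0 | ∅
Q's transition system — 4 states:
  n0 = (a.0)\{a} + b.(0 | 0) + (d.c.0 + (0 + 0)\{c}) | —b→ n1, —d→ n2
  n1 = 0 | 0 | ∅
  n2 = c.0 | —c→ n3
  n3 = 0 | ∅
Coarsest stable partition (strong bisimilarity classes):
  B0 = {m0}
  B1 = {m2}
  B2 = {m1, m3, n1, n3}
  B3 = {n0}
  B4 = {n2}
m0 ∈ B0, n0 ∈ B3 → different blocks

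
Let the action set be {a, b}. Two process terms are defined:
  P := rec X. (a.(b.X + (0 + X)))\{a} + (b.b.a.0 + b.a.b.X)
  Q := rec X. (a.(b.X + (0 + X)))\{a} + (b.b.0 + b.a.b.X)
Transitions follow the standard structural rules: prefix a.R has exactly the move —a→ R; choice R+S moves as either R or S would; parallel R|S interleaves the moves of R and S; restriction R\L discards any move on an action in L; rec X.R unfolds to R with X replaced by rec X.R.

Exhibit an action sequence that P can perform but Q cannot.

bba

P's transition system — 6 states:
  s0 = rec X. (a.(b.X + (0 + X)))\{a} + (b.b.a.0 + b.a.b.X) :: —b→ s1, —b→ s2
  s1 = a.b.(rec X. (a.(b.X + (0 + X)))\{a} + (b.b.a.0 + b.a.b.X)) :: —a→ s3
  s2 = b.a.0 :: —b→ s4
  s3 = b.(rec X. (a.(b.X + (0 + X)))\{a} + (b.b.a.0 + b.a.b.X)) :: —b→ s0
  s4 = a.0 :: —a→ s5
  s5 = 0 :: deadlocked
Q's transition system — 5 states:
  t0 = rec X. (a.(b.X + (0 + X)))\{a} + (b.b.0 + b.a.b.X) :: —b→ t1, —b→ t2
  t1 = a.b.(rec X. (a.(b.X + (0 + X)))\{a} + (b.b.0 + b.a.b.X)) :: —a→ t3
  t2 = b.0 :: —b→ t4
  t3 = b.(rec X. (a.(b.X + (0 + X)))\{a} + (b.b.0 + b.a.b.X)) :: —b→ t0
  t4 = 0 :: deadlocked
Run σ = ⟨bba⟩ on P: start {s0}
  after b @ step 1: {s1, s2}
  after b @ step 2: {s4}
  after a @ step 3: {s5}
  P completes σ.
Run σ = ⟨bba⟩ on Q: start {t0}
  after b @ step 1: {t1, t2}
  after b @ step 2: {t4}
  after a @ step 3: ∅  — Q cannot continue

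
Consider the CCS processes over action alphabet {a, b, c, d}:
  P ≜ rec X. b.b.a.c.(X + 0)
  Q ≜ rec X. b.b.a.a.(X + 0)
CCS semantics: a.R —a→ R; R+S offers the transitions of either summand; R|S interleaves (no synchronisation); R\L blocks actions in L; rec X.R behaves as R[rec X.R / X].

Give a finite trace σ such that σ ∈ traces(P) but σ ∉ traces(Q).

bbac

Reachable graph of P (5 states):
  s0 = rec X. b.b.a.c.(X + 0) → —b→ s1
  s1 = b.a.c.((rec X. b.b.a.c.(X + 0)) + 0) → —b→ s2
  s2 = a.c.((rec X. b.b.a.c.(X + 0)) + 0) → —a→ s3
  s3 = c.((rec X. b.b.a.c.(X + 0)) + 0) → —c→ s4
  s4 = (rec X. b.b.a.c.(X + 0)) + 0 → —b→ s1
Reachable graph of Q (5 states):
  t0 = rec X. b.b.a.a.(X + 0) → —b→ t1
  t1 = b.a.a.((rec X. b.b.a.a.(X + 0)) + 0) → —b→ t2
  t2 = a.a.((rec X. b.b.a.a.(X + 0)) + 0) → —a→ t3
  t3 = a.((rec X. b.b.a.a.(X + 0)) + 0) → —a→ t4
  t4 = (rec X. b.b.a.a.(X + 0)) + 0 → —b→ t1
Trace ⟨bbac⟩ through P, begin at {s0}:
  [1] b ⇒ {s1}
  [2] b ⇒ {s2}
  [3] a ⇒ {s3}
  [4] c ⇒ {s4}
  — P admits the full trace.
Trace ⟨bbac⟩ through Q, begin at {t0}:
  [1] b ⇒ {t1}
  [2] b ⇒ {t2}
  [3] a ⇒ {t3}
  [4] c ⇒ ∅ (Q stuck)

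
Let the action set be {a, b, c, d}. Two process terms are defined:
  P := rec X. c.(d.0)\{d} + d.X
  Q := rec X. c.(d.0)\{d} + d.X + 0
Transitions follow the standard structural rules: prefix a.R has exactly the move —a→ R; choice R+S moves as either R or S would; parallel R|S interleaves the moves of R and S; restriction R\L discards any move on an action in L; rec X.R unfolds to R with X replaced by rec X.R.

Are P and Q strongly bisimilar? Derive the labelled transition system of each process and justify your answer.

P ~ Q

Reachable graph of P (2 states):
  s0 = rec X. c.(d.0)\{d} + d.X | -c-> s1, -d-> s0
  s1 = (d.0)\{d} | ·
Reachable graph of Q (2 states):
  t0 = rec X. c.(d.0)\{d} + d.X + 0 | -c-> t1, -d-> t0
  t1 = (d.0)\{d} | ·
Partition-refinement fixed point:
  B0 = {s0, t0}
  B1 = {s1, t1}
s0 ∈ B0, t0 ∈ B0 → same block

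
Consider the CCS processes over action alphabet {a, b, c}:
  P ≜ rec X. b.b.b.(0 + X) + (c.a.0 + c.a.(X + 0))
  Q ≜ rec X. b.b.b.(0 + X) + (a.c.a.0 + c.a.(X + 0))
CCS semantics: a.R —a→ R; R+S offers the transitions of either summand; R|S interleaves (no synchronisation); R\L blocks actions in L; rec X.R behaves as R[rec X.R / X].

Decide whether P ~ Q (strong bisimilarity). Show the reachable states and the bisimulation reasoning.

LTS(P): 8 reachable states
  p0 = rec X. b.b.b.(0 + X) + (c.a.0 + c.a.(X + 0)) has moves -b-> p1, -c-> p2, -c-> p3
  p1 = b.b.(0 + (rec X. b.b.b.(0 + X) + (c.a.0 + c.a.(X + 0)))) has moves -b-> p4
  p2 = a.((rec X. b.b.b.(0 + X) + (c.a.0 + c.a.(X + 0))) + 0) has moves -a-> p5
  p3 = a.0 has moves -a-> p6
  p4 = b.(0 + (rec X. b.b.b.(0 + X) + (c.a.0 + c.a.(X + 0)))) has moves -b-> p7
  p5 = (rec X. b.b.b.(0 + X) + (c.a.0 + c.a.(X + 0))) + 0 has moves -b-> p1, -c-> p2, -c-> p3
  p6 = 0 has moves ·
  p7 = 0 + (rec X. b.b.b.(0 + X) + (c.a.0 + c.a.(X + 0))) has moves -b-> p1, -c-> p2, -c-> p3
LTS(Q): 9 reachable states
  q0 = rec X. b.b.b.(0 + X) + (a.c.a.0 + c.a.(X + 0)) has moves -a-> q1, -b-> q2, -c-> q3
  q1 = c.a.0 has moves -c-> q4
  q2 = b.b.(0 + (rec X. b.b.b.(0 + X) + (a.c.a.0 + c.a.(X + 0)))) has moves -b-> q5
  q3 = a.((rec X. b.b.b.(0 + X) + (a.c.a.0 + c.a.(X + 0))) + 0) has moves -a-> q6
  q4 = a.0 has moves -a-> q7
  q5 = b.(0 + (rec X. b.b.b.(0 + X) + (a.c.a.0 + c.a.(X + 0)))) has moves -b-> q8
  q6 = (rec X. b.b.b.(0 + X) + (a.c.a.0 + c.a.(X + 0))) + 0 has moves -a-> q1, -b-> q2, -c-> q3
  q7 = 0 has moves ·
  q8 = 0 + (rec X. b.b.b.(0 + X) + (a.c.a.0 + c.a.(X + 0))) has moves -a-> q1, -b-> q2, -c-> q3
Coarsest stable partition (strong bisimilarity classes):
  B0 = {p0, p5, p7}
  B1 = {p2}
  B2 = {p3, q4}
  B3 = {p6, q7}
  B4 = {p1}
  B5 = {p4}
  B6 = {q0, q6, q8}
  B7 = {q2}
  B8 = {q5}
  B9 = {q1}
  B10 = {q3}
p0 ∈ B0, q0 ∈ B6 → different blocks

NO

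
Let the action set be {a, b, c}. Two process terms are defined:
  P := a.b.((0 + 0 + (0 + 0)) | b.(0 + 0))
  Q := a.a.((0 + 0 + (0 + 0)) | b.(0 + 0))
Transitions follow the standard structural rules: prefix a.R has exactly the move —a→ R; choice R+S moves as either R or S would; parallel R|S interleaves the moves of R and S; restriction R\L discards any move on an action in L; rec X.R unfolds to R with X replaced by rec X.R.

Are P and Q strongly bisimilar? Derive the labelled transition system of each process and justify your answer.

not bisimilar

LTS(P): 4 reachable states
  s0 = a.b.((0 + 0 + (0 + 0)) | b.(0 + 0)) :: =a=> s1
  s1 = b.((0 + 0 + (0 + 0)) | b.(0 + 0)) :: =b=> s2
  s2 = (0 + 0 + (0 + 0)) | b.(0 + 0) :: =b=> s3
  s3 = (0 + 0 + (0 + 0)) | (0 + 0) :: (no moves)
LTS(Q): 4 reachable states
  t0 = a.a.((0 + 0 + (0 + 0)) | b.(0 + 0)) :: =a=> t1
  t1 = a.((0 + 0 + (0 + 0)) | b.(0 + 0)) :: =a=> t2
  t2 = (0 + 0 + (0 + 0)) | b.(0 + 0) :: =b=> t3
  t3 = (0 + 0 + (0 + 0)) | (0 + 0) :: (no moves)
Coarsest stable partition (strong bisimilarity classes):
  B0 = {s0}
  B1 = {s1}
  B2 = {s2, t2}
  B3 = {s3, t3}
  B4 = {t0}
  B5 = {t1}
s0 ∈ B0, t0 ∈ B4 → different blocks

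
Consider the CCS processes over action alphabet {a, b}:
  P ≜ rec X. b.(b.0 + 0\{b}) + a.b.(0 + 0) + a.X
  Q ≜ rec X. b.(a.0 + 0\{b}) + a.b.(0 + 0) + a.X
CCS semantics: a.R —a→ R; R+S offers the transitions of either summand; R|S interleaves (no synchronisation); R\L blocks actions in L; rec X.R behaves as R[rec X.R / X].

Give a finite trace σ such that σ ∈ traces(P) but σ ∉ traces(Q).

LTS(P): 5 reachable states
  p0 = rec X. b.(b.0 + 0\{b}) + a.b.(0 + 0) + a.X → -a-> p0, -a-> p1, -b-> p2
  p1 = b.(0 + 0) → -b-> p3
  p2 = b.0 + 0\{b} → -b-> p4
  p3 = 0 + 0 → ·
  p4 = 0 → ·
LTS(Q): 5 reachable states
  q0 = rec X. b.(a.0 + 0\{b}) + a.b.(0 + 0) + a.X → -a-> q0, -a-> q1, -b-> q2
  q1 = b.(0 + 0) → -b-> q3
  q2 = a.0 + 0\{b} → -a-> q4
  q3 = 0 + 0 → ·
  q4 = 0 → ·
Trace ⟨bb⟩ through P, begin at {p0}:
  after b @ step 1: {p2}
  after b @ step 2: {p4}
  P completes σ.
Trace ⟨bb⟩ through Q, begin at {q0}:
  after b @ step 1: {q2}
  after b @ step 2: ∅ (Q stuck)

bb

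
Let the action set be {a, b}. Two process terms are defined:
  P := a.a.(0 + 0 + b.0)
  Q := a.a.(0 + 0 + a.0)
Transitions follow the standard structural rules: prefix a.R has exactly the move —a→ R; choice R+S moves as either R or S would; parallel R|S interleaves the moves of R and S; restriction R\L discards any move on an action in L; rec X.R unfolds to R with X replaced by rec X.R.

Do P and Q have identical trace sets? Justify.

P's transition system — 4 states:
  m0 = a.a.(0 + 0 + b.0) | ··a··> m1
  m1 = a.(0 + 0 + b.0) | ··a··> m2
  m2 = 0 + 0 + b.0 | ··b··> m3
  m3 = 0 | (no moves)
Q's transition system — 4 states:
  n0 = a.a.(0 + 0 + a.0) | ··a··> n1
  n1 = a.(0 + 0 + a.0) | ··a··> n2
  n2 = 0 + 0 + a.0 | ··a··> n3
  n3 = 0 | (no moves)
Executing aab from P (initial set {m0}):
  after a @ step 1: {m1}
  after a @ step 2: {m2}
  after b @ step 3: {m3}
  — P admits the full trace.
Executing aab from Q (initial set {n0}):
  after a @ step 1: {n1}
  after a @ step 2: {n2}
  after b @ step 3: ∅  — Q cannot continue

traces(P) ≠ traces(Q) — witness ⟨aab⟩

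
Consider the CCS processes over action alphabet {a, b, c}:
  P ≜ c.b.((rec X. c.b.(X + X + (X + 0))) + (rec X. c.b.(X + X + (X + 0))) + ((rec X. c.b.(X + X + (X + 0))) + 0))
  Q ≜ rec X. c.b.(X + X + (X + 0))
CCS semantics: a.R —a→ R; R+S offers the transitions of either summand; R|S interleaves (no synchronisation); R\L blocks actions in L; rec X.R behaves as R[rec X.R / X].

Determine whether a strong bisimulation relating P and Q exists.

LTS(P): 3 reachable states
  m0 = c.b.((rec X. c.b.(X + X + (X + 0))) + (rec X. c.b.(X + X + (X + 0))) + ((rec X. c.b.(X + X + (X + 0))) + 0)) has moves --c--▸ m1
  m1 = b.((rec X. c.b.(X + X + (X + 0))) + (rec X. c.b.(X + X + (X + 0))) + ((rec X. c.b.(X + X + (X + 0))) + 0)) has moves --b--▸ m2
  m2 = (rec X. c.b.(X + X + (X + 0))) + (rec X. c.b.(X + X + (X + 0))) + ((rec X. c.b.(X + X + (X + 0))) + 0) has moves --c--▸ m1
LTS(Q): 3 reachable states
  n0 = rec X. c.b.(X + X + (X + 0)) has moves --c--▸ n1
  n1 = b.((rec X. c.b.(X + X + (X + 0))) + (rec X. c.b.(X + X + (X + 0))) + ((rec X. c.b.(X + X + (X + 0))) + 0)) has moves --b--▸ n2
  n2 = (rec X. c.b.(X + X + (X + 0))) + (rec X. c.b.(X + X + (X + 0))) + ((rec X. c.b.(X + X + (X + 0))) + 0) has moves --c--▸ n1
Coarsest stable partition (strong bisimilarity classes):
  B0 = {m0, m2, n0, n2}
  B1 = {m1, n1}
m0 ∈ B0, n0 ∈ B0 → same block

bisimilar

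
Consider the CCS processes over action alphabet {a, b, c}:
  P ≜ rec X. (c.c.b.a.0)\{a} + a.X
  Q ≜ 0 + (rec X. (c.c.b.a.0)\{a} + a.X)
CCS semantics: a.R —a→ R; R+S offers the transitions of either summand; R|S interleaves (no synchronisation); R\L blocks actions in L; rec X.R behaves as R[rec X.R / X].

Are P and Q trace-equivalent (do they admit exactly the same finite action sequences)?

traces(P) = traces(Q)

P's transition system — 4 states:
  m0 = rec X. (c.c.b.a.0)\{a} + a.X ⊢ ··a··> m0, ··c··> m1
  m1 = (c.b.a.0)\{a} ⊢ ··c··> m2
  m2 = (b.a.0)\{a} ⊢ ··b··> m3
  m3 = (a.0)\{a} ⊢ ·
Q's transition system — 5 states:
  n0 = 0 + (rec X. (c.c.b.a.0)\{a} + a.X) ⊢ ··a··> n1, ··c··> n2
  n1 = rec X. (c.c.b.a.0)\{a} + a.X ⊢ ··a··> n1, ··c··> n2
  n2 = (c.b.a.0)\{a} ⊢ ··c··> n3
  n3 = (b.a.0)\{a} ⊢ ··b··> n4
  n4 = (a.0)\{a} ⊢ ·
Coarsest stable partition (strong bisimilarity classes):
  B0 = {m0, n0, n1}
  B1 = {m1, n2}
  B2 = {m2, n3}
  B3 = {m3, n4}
m0 ∈ B0, n0 ∈ B0 → same block
Bisimilar ⇒ trace-equivalent.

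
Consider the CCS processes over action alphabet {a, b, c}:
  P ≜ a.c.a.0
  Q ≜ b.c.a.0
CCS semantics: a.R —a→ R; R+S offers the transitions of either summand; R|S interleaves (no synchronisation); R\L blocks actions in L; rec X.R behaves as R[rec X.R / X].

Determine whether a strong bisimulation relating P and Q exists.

LTS(P): 4 reachable states
  u0 = a.c.a.0 :: -a-> u1
  u1 = c.a.0 :: -c-> u2
  u2 = a.0 :: -a-> u3
  u3 = 0 :: deadlocked
LTS(Q): 4 reachable states
  v0 = b.c.a.0 :: -b-> v1
  v1 = c.a.0 :: -c-> v2
  v2 = a.0 :: -a-> v3
  v3 = 0 :: deadlocked
Partition-refinement fixed point:
  B0 = {u0}
  B1 = {u1, v1}
  B2 = {u2, v2}
  B3 = {u3, v3}
  B4 = {v0}
u0 ∈ B0, v0 ∈ B4 → different blocks

not bisimilar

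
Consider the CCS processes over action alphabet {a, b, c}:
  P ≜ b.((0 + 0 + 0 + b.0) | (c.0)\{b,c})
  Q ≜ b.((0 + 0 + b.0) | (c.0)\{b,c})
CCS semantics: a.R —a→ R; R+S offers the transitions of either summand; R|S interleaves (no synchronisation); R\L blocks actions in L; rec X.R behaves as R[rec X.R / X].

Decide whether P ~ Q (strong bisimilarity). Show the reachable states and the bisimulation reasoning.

P ~ Q

LTS(P): 3 reachable states
  m0 = b.((0 + 0 + 0 + b.0) | (c.0)\{b,c}) :: ··b··> m1
  m1 = (0 + 0 + 0 + b.0) | (c.0)\{b,c} :: ··b··> m2
  m2 = 0 | (c.0)\{b,c} :: stopped
LTS(Q): 3 reachable states
  n0 = b.((0 + 0 + b.0) | (c.0)\{b,c}) :: ··b··> n1
  n1 = (0 + 0 + b.0) | (c.0)\{b,c} :: ··b··> n2
  n2 = 0 | (c.0)\{b,c} :: stopped
Bisimilarity quotient blocks:
  B0 = {m0, n0}
  B1 = {m1, n1}
  B2 = {m2, n2}
m0 ∈ B0, n0 ∈ B0 → same block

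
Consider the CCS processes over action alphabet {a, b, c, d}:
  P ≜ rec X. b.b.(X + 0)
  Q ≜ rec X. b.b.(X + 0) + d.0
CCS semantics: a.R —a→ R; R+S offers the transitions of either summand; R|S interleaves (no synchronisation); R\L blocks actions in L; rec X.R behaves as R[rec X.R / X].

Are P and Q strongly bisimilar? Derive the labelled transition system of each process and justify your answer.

NO

LTS(P): 3 reachable states
  m0 = rec X. b.b.(X + 0) has moves --b--▸ m1
  m1 = b.((rec X. b.b.(X + 0)) + 0) has moves --b--▸ m2
  m2 = (rec X. b.b.(X + 0)) + 0 has moves --b--▸ m1
LTS(Q): 4 reachable states
  n0 = rec X. b.b.(X + 0) + d.0 has moves --b--▸ n1, --d--▸ n2
  n1 = b.((rec X. b.b.(X + 0) + d.0) + 0) has moves --b--▸ n3
  n2 = 0 has moves ∅
  n3 = (rec X. b.b.(X + 0) + d.0) + 0 has moves --b--▸ n1, --d--▸ n2
Partition-refinement fixed point:
  B0 = {m0, m1, m2}
  B1 = {n0, n3}
  B2 = {n2}
  B3 = {n1}
m0 ∈ B0, n0 ∈ B1 → different blocks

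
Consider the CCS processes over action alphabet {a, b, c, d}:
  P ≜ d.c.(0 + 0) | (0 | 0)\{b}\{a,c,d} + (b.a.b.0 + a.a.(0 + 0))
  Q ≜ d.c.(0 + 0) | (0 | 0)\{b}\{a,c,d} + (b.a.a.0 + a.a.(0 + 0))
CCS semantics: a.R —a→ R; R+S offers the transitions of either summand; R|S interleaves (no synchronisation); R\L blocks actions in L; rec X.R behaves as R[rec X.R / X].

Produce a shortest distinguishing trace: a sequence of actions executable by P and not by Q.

bab

P's transition system — 8 states:
  m0 = d.c.(0 + 0) | (0 | 0)\{b}\{a,c,d} + (b.a.b.0 + a.a.(0 + 0)) has moves —a→ m1, —b→ m2, —d→ m3
  m1 = a.(0 + 0) has moves —a→ m4
  m2 = a.b.0 has moves —a→ m5
  m3 = c.(0 + 0) | (0 | 0)\{b}\{a,c,d} has moves —c→ m6
  m4 = 0 + 0 has moves (no moves)
  m5 = b.0 has moves —b→ m7
  m6 = (0 + 0) | (0 | 0)\{b}\{a,c,d} has moves (no moves)
  m7 = 0 has moves (no moves)
Q's transition system — 8 states:
  n0 = d.c.(0 + 0) | (0 | 0)\{b}\{a,c,d} + (b.a.a.0 + a.a.(0 + 0)) has moves —a→ n1, —b→ n2, —d→ n3
  n1 = a.(0 + 0) has moves —a→ n4
  n2 = a.a.0 has moves —a→ n5
  n3 = c.(0 + 0) | (0 | 0)\{b}\{a,c,d} has moves —c→ n6
  n4 = 0 + 0 has moves (no moves)
  n5 = a.0 has moves —a→ n7
  n6 = (0 + 0) | (0 | 0)\{b}\{a,c,d} has moves (no moves)
  n7 = 0 has moves (no moves)
Trace ⟨bab⟩ through P, begin at {m0}:
  step 1 (b): {m2}
  step 2 (a): {m5}
  step 3 (b): {m7}
  P completes σ.
Trace ⟨bab⟩ through Q, begin at {n0}:
  step 1 (b): {n2}
  step 2 (a): {n5}
  step 3 (b): ∅ (Q stuck)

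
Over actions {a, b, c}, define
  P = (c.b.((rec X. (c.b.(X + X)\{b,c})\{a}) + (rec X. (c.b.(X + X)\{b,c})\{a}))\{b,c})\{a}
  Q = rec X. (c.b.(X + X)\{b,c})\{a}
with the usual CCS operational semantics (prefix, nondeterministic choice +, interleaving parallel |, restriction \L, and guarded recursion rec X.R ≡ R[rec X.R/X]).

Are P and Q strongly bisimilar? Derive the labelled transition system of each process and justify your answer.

Reachable graph of P (3 states):
  p0 = (c.b.((rec X. (c.b.(X + X)\{b,c})\{a}) + (rec X. (c.b.(X + X)\{b,c})\{a}))\{b,c})\{a} :: =c=> p1
  p1 = (b.((rec X. (c.b.(X + X)\{b,c})\{a}) + (rec X. (c.b.(X + X)\{b,c})\{a}))\{b,c})\{a} :: =b=> p2
  p2 = ((rec X. (c.b.(X + X)\{b,c})\{a}) + (rec X. (c.b.(X + X)\{b,c})\{a}))\{b,c}\{a} :: stopped
Reachable graph of Q (3 states):
  q0 = rec X. (c.b.(X + X)\{b,c})\{a} :: =c=> q1
  q1 = (b.((rec X. (c.b.(X + X)\{b,c})\{a}) + (rec X. (c.b.(X + X)\{b,c})\{a}))\{b,c})\{a} :: =b=> q2
  q2 = ((rec X. (c.b.(X + X)\{b,c})\{a}) + (rec X. (c.b.(X + X)\{b,c})\{a}))\{b,c}\{a} :: stopped
Bisimilarity quotient blocks:
  B0 = {p0, q0}
  B1 = {p1, q1}
  B2 = {p2, q2}
p0 ∈ B0, q0 ∈ B0 → same block

P ~ Q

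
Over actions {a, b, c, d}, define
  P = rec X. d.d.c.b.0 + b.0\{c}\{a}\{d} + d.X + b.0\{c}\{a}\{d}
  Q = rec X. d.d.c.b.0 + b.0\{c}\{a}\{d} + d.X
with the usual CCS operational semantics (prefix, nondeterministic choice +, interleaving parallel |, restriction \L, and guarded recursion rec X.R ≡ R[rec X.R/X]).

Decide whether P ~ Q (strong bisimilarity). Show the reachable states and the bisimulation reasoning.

bisimilar

Reachable graph of P (6 states):
  p0 = rec X. d.d.c.b.0 + b.0\{c}\{a}\{d} + d.X + b.0\{c}\{a}\{d} | ··b··> p1, ··d··> p0, ··d··> p2
  p1 = 0\{c}\{a}\{d} | ∅
  p2 = d.c.b.0 | ··d··> p3
  p3 = c.b.0 | ··c··> p4
  p4 = b.0 | ··b··> p5
  p5 = 0 | ∅
Reachable graph of Q (6 states):
  q0 = rec X. d.d.c.b.0 + b.0\{c}\{a}\{d} + d.X | ··b··> q1, ··d··> q0, ··d··> q2
  q1 = 0\{c}\{a}\{d} | ∅
  q2 = d.c.b.0 | ··d··> q3
  q3 = c.b.0 | ··c··> q4
  q4 = b.0 | ··b··> q5
  q5 = 0 | ∅
Coarsest stable partition (strong bisimilarity classes):
  B0 = {p0, q0}
  B1 = {p1, p5, q1, q5}
  B2 = {p2, q2}
  B3 = {p3, q3}
  B4 = {p4, q4}
p0 ∈ B0, q0 ∈ B0 → same block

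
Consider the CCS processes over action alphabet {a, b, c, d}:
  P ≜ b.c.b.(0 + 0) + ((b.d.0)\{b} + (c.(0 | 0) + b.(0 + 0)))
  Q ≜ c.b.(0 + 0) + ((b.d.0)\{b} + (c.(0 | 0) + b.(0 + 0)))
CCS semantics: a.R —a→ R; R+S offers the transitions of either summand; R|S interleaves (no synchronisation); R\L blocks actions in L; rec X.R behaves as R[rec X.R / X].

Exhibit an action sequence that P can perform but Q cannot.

Reachable graph of P (5 states):
  p0 = b.c.b.(0 + 0) + ((b.d.0)\{b} + (c.(0 | 0) + b.(0 + 0))) ⊢ —b→ p1, —b→ p2, —c→ p3
  p1 = 0 + 0 ⊢ deadlocked
  p2 = c.b.(0 + 0) ⊢ —c→ p4
  p3 = 0 | 0 ⊢ deadlocked
  p4 = b.(0 + 0) ⊢ —b→ p1
Reachable graph of Q (4 states):
  q0 = c.b.(0 + 0) + ((b.d.0)\{b} + (c.(0 | 0) + b.(0 + 0))) ⊢ —b→ q1, —c→ q2, —c→ q3
  q1 = 0 + 0 ⊢ deadlocked
  q2 = 0 | 0 ⊢ deadlocked
  q3 = b.(0 + 0) ⊢ —b→ q1
Executing bc from P (initial set {p0}):
  [1] b ⇒ {p1, p2}
  [2] c ⇒ {p4}
  P completes σ.
Executing bc from Q (initial set {q0}):
  [1] b ⇒ {q1}
  [2] c ⇒ no successor for Q

bc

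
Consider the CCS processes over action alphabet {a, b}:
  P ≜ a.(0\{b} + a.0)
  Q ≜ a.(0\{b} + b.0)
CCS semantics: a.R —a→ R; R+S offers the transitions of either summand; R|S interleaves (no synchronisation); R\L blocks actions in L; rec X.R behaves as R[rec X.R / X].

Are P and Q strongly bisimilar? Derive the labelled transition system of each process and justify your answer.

P's transition system — 3 states:
  p0 = a.(0\{b} + a.0) | —a→ p1
  p1 = 0\{b} + a.0 | —a→ p2
  p2 = 0 | (no moves)
Q's transition system — 3 states:
  q0 = a.(0\{b} + b.0) | —a→ q1
  q1 = 0\{b} + b.0 | —b→ q2
  q2 = 0 | (no moves)
Partition-refinement fixed point:
  B0 = {p0}
  B1 = {p1}
  B2 = {p2, q2}
  B3 = {q0}
  B4 = {q1}
p0 ∈ B0, q0 ∈ B3 → different blocks

NO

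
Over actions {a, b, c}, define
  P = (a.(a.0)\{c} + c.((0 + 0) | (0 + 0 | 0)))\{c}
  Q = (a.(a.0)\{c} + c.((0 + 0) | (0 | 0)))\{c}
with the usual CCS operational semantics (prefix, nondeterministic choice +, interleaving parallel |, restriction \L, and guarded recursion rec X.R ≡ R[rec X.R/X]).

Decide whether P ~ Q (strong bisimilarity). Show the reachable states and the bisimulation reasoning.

P's transition system — 3 states:
  u0 = (a.(a.0)\{c} + c.((0 + 0) | (0 + 0 | 0)))\{c} → —a→ u1
  u1 = (a.0)\{c}\{c} → —a→ u2
  u2 = 0\{c}\{c} → (no moves)
Q's transition system — 3 states:
  v0 = (a.(a.0)\{c} + c.((0 + 0) | (0 | 0)))\{c} → —a→ v1
  v1 = (a.0)\{c}\{c} → —a→ v2
  v2 = 0\{c}\{c} → (no moves)
Bisimilarity quotient blocks:
  B0 = {u0, v0}
  B1 = {u1, v1}
  B2 = {u2, v2}
u0 ∈ B0, v0 ∈ B0 → same block

P ~ Q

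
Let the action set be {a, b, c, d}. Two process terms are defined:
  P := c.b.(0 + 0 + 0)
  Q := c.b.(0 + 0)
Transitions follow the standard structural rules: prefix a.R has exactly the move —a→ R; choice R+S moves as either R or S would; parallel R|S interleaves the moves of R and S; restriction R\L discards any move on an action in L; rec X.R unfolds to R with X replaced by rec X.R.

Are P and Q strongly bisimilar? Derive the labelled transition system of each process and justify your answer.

P ~ Q

P's transition system — 3 states:
  p0 = c.b.(0 + 0 + 0) | =c=> p1
  p1 = b.(0 + 0 + 0) | =b=> p2
  p2 = 0 + 0 + 0 | ·
Q's transition system — 3 states:
  q0 = c.b.(0 + 0) | =c=> q1
  q1 = b.(0 + 0) | =b=> q2
  q2 = 0 + 0 | ·
Coarsest stable partition (strong bisimilarity classes):
  B0 = {p0, q0}
  B1 = {p1, q1}
  B2 = {p2, q2}
p0 ∈ B0, q0 ∈ B0 → same block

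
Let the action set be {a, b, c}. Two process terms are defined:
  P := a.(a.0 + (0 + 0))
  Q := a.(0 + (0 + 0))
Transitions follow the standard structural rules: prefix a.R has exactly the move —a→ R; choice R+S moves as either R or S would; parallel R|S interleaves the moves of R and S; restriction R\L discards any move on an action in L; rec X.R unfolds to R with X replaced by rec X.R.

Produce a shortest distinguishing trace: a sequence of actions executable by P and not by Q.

P's transition system — 3 states:
  s0 = a.(a.0 + (0 + 0)) ⊢ --a--▸ s1
  s1 = a.0 + (0 + 0) ⊢ --a--▸ s2
  s2 = 0 ⊢ deadlocked
Q's transition system — 2 states:
  t0 = a.(0 + (0 + 0)) ⊢ --a--▸ t1
  t1 = 0 + (0 + 0) ⊢ deadlocked
Executing aa from P (initial set {s0}):
  step 1 (a): {s1}
  step 2 (a): {s2}
  — P admits the full trace.
Executing aa from Q (initial set {t0}):
  step 1 (a): {t1}
  step 2 (a): ∅  — Q cannot continue

aa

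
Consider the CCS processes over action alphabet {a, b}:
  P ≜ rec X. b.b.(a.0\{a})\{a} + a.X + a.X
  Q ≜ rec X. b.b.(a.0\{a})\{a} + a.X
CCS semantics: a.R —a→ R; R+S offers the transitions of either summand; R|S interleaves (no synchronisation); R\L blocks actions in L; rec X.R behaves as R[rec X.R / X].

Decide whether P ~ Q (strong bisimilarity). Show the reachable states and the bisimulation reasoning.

Reachable graph of P (3 states):
  p0 = rec X. b.b.(a.0\{a})\{a} + a.X + a.X ⊢ —a→ p0, —b→ p1
  p1 = b.(a.0\{a})\{a} ⊢ —b→ p2
  p2 = (a.0\{a})\{a} ⊢ deadlocked
Reachable graph of Q (3 states):
  q0 = rec X. b.b.(a.0\{a})\{a} + a.X ⊢ —a→ q0, —b→ q1
  q1 = b.(a.0\{a})\{a} ⊢ —b→ q2
  q2 = (a.0\{a})\{a} ⊢ deadlocked
Partition-refinement fixed point:
  B0 = {p0, q0}
  B1 = {p1, q1}
  B2 = {p2, q2}
p0 ∈ B0, q0 ∈ B0 → same block

bisimilar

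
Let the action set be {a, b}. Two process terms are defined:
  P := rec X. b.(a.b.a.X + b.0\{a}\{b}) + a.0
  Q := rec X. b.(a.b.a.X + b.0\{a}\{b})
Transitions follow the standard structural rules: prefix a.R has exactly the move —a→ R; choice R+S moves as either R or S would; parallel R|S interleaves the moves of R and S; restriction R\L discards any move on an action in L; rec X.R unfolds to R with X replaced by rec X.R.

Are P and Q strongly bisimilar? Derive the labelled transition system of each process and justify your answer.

LTS(P): 6 reachable states
  p0 = rec X. b.(a.b.a.X + b.0\{a}\{b}) + a.0 has moves ··a··> p1, ··b··> p2
  p1 = 0 has moves deadlocked
  p2 = a.b.a.(rec X. b.(a.b.a.X + b.0\{a}\{b}) + a.0) + b.0\{a}\{b} has moves ··a··> p3, ··b··> p4
  p3 = b.a.(rec X. b.(a.b.a.X + b.0\{a}\{b}) + a.0) has moves ··b··> p5
  p4 = 0\{a}\{b} has moves deadlocked
  p5 = a.(rec X. b.(a.b.a.X + b.0\{a}\{b}) + a.0) has moves ··a··> p0
LTS(Q): 5 reachable states
  q0 = rec X. b.(a.b.a.X + b.0\{a}\{b}) has moves ··b··> q1
  q1 = a.b.a.(rec X. b.(a.b.a.X + b.0\{a}\{b})) + b.0\{a}\{b} has moves ··a··> q2, ··b··> q3
  q2 = b.a.(rec X. b.(a.b.a.X + b.0\{a}\{b})) has moves ··b··> q4
  q3 = 0\{a}\{b} has moves deadlocked
  q4 = a.(rec X. b.(a.b.a.X + b.0\{a}\{b})) has moves ··a··> q0
Bisimilarity quotient blocks:
  B0 = {p0}
  B1 = {p2}
  B2 = {p3}
  B3 = {p5}
  B4 = {p1, p4, q3}
  B5 = {q0}
  B6 = {q1}
  B7 = {q2}
  B8 = {q4}
p0 ∈ B0, q0 ∈ B5 → different blocks

P ≁ Q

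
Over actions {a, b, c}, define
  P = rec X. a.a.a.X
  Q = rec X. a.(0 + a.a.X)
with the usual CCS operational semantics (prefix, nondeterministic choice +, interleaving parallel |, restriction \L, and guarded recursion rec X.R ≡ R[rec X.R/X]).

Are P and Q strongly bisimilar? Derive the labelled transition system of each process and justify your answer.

P ~ Q

LTS(P): 3 reachable states
  s0 = rec X. a.a.a.X :: =a=> s1
  s1 = a.a.(rec X. a.a.a.X) :: =a=> s2
  s2 = a.(rec X. a.a.a.X) :: =a=> s0
LTS(Q): 3 reachable states
  t0 = rec X. a.(0 + a.a.X) :: =a=> t1
  t1 = 0 + a.a.(rec X. a.(0 + a.a.X)) :: =a=> t2
  t2 = a.(rec X. a.(0 + a.a.X)) :: =a=> t0
Coarsest stable partition (strong bisimilarity classes):
  B0 = {s0, s1, s2, t0, t1, t2}
s0 ∈ B0, t0 ∈ B0 → same block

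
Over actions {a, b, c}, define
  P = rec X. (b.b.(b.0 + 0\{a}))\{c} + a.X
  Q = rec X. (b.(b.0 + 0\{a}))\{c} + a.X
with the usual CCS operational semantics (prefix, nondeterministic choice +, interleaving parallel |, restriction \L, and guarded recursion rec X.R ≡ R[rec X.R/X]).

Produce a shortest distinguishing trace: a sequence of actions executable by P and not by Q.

bbb

P's transition system — 4 states:
  s0 = rec X. (b.b.(b.0 + 0\{a}))\{c} + a.X :: -a-> s0, -b-> s1
  s1 = (b.(b.0 + 0\{a}))\{c} :: -b-> s2
  s2 = (b.0 + 0\{a})\{c} :: -b-> s3
  s3 = 0\{c} :: ·
Q's transition system — 3 states:
  t0 = rec X. (b.(b.0 + 0\{a}))\{c} + a.X :: -a-> t0, -b-> t1
  t1 = (b.0 + 0\{a})\{c} :: -b-> t2
  t2 = 0\{c} :: ·
Run σ = ⟨bbb⟩ on P: start {s0}
  after b @ step 1: {s1}
  after b @ step 2: {s2}
  after b @ step 3: {s3}
  — P admits the full trace.
Run σ = ⟨bbb⟩ on Q: start {t0}
  after b @ step 1: {t1}
  after b @ step 2: {t2}
  after b @ step 3: no successor for Q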